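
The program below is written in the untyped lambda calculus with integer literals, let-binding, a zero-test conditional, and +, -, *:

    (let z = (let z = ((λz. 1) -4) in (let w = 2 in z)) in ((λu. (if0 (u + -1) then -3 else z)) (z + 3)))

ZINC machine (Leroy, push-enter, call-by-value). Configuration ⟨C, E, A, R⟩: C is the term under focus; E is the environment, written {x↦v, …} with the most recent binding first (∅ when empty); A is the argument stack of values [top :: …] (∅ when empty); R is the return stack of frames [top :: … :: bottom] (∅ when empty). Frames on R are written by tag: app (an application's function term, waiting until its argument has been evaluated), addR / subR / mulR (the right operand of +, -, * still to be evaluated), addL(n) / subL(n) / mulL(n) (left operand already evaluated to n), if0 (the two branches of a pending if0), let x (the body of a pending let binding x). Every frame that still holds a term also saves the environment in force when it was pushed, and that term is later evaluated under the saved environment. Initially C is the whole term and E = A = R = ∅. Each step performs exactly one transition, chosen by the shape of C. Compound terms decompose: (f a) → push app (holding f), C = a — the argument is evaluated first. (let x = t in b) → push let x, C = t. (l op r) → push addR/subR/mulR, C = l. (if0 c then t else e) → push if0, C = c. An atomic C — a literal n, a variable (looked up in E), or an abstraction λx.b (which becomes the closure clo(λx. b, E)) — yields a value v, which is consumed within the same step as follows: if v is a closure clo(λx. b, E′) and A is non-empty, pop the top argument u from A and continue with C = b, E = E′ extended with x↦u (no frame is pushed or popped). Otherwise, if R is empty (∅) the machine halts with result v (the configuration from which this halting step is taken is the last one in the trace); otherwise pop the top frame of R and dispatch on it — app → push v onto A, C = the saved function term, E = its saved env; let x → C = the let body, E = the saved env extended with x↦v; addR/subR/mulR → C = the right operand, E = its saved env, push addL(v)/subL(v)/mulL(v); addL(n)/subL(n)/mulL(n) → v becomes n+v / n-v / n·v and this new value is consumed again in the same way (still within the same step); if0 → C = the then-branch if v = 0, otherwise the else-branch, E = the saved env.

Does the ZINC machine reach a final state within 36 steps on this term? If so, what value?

Answer: 1

Derivation:
[0] <C=(let z = (let z = ((λz. 1) -4) in (let w = 2 in z)) in ((λu. (if0 (u + -1) then -3 else z)) (z + 3))), E=∅, A=∅, R=∅>
[1] <C=(let z = ((λz. 1) -4) in (let w = 2 in z)), E=∅, A=∅, R=[let z]>
[2] <C=((λz. 1) -4), E=∅, A=∅, R=[let z :: let z]>
[3] <C=-4, E=∅, A=∅, R=[app :: let z :: let z]>
[4] <C=(λz. 1), E=∅, A=[-4], R=[let z :: let z]>
[5] <C=1, E={z↦-4}, A=∅, R=[let z :: let z]>
[6] <C=(let w = 2 in z), E={z↦1}, A=∅, R=[let z]>
[7] <C=2, E={z↦1}, A=∅, R=[let w :: let z]>
[8] <C=z, E={w↦2, z↦1}, A=∅, R=[let z]>
[9] <C=((λu. (if0 (u + -1) then -3 else z)) (z + 3)), E={z↦1}, A=∅, R=∅>
[10] <C=(z + 3), E={z↦1}, A=∅, R=[app]>
[11] <C=z, E={z↦1}, A=∅, R=[addR :: app]>
[12] <C=3, E={z↦1}, A=∅, R=[addL(1) :: app]>
[13] <C=(λu. (if0 (u + -1) then -3 else z)), E={z↦1}, A=[4], R=∅>
[14] <C=(if0 (u + -1) then -3 else z), E={u↦4, z↦1}, A=∅, R=∅>
[15] <C=(u + -1), E={u↦4, z↦1}, A=∅, R=[if0]>
[16] <C=u, E={u↦4, z↦1}, A=∅, R=[addR :: if0]>
[17] <C=-1, E={u↦4, z↦1}, A=∅, R=[addL(4) :: if0]>
[18] <C=z, E={u↦4, z↦1}, A=∅, R=∅>
→ final value 1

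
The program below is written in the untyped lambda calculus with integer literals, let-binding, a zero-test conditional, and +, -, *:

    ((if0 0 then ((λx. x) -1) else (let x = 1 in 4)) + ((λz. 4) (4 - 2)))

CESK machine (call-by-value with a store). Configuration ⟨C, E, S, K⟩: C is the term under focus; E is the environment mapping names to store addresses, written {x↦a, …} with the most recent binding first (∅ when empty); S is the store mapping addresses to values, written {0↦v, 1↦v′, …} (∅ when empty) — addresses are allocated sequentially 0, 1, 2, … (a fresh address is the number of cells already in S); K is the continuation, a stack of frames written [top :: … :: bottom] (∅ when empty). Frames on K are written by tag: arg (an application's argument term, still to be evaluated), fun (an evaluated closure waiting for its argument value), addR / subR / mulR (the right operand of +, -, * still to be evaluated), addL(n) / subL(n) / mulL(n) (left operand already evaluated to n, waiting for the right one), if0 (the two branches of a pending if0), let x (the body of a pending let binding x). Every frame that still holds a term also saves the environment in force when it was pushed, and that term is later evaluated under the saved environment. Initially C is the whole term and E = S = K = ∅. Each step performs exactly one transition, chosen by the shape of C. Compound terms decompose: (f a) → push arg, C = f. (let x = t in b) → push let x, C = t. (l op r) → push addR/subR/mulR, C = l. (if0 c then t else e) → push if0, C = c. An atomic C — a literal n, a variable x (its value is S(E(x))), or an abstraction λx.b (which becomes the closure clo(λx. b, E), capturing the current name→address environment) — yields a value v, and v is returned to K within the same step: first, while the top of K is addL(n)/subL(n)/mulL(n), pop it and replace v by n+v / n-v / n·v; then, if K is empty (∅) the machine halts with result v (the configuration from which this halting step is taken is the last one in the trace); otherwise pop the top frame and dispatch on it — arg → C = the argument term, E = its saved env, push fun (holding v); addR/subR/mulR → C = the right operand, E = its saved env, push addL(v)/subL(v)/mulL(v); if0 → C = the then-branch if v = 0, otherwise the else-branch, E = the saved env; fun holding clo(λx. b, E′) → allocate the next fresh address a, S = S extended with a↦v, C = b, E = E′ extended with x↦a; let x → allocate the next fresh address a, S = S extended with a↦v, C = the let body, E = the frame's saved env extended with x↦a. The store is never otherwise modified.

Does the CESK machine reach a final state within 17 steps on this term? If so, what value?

[0] ⟨C=((if0 0 then ((λx. x) -1) else (let x = 1 in 4)) + ((λz. 4) (4 - 2))); E=∅; S=∅; K=∅⟩
[1] ⟨C=(if0 0 then ((λx. x) -1) else (let x = 1 in 4)); E=∅; S=∅; K=[addR]⟩
[2] ⟨C=0; E=∅; S=∅; K=[if0 :: addR]⟩
[3] ⟨C=((λx. x) -1); E=∅; S=∅; K=[addR]⟩
[4] ⟨C=(λx. x); E=∅; S=∅; K=[arg :: addR]⟩
[5] ⟨C=-1; E=∅; S=∅; K=[fun :: addR]⟩
[6] ⟨C=x; E={x↦0}; S={0↦-1}; K=[addR]⟩
[7] ⟨C=((λz. 4) (4 - 2)); E=∅; S={0↦-1}; K=[addL(-1)]⟩
[8] ⟨C=(λz. 4); E=∅; S={0↦-1}; K=[arg :: addL(-1)]⟩
[9] ⟨C=(4 - 2); E=∅; S={0↦-1}; K=[fun :: addL(-1)]⟩
[10] ⟨C=4; E=∅; S={0↦-1}; K=[subR :: fun :: addL(-1)]⟩
[11] ⟨C=2; E=∅; S={0↦-1}; K=[subL(4) :: fun :: addL(-1)]⟩
[12] ⟨C=4; E={z↦1}; S={0↦-1, 1↦2}; K=[addL(-1)]⟩
→ final value 3

Answer: 3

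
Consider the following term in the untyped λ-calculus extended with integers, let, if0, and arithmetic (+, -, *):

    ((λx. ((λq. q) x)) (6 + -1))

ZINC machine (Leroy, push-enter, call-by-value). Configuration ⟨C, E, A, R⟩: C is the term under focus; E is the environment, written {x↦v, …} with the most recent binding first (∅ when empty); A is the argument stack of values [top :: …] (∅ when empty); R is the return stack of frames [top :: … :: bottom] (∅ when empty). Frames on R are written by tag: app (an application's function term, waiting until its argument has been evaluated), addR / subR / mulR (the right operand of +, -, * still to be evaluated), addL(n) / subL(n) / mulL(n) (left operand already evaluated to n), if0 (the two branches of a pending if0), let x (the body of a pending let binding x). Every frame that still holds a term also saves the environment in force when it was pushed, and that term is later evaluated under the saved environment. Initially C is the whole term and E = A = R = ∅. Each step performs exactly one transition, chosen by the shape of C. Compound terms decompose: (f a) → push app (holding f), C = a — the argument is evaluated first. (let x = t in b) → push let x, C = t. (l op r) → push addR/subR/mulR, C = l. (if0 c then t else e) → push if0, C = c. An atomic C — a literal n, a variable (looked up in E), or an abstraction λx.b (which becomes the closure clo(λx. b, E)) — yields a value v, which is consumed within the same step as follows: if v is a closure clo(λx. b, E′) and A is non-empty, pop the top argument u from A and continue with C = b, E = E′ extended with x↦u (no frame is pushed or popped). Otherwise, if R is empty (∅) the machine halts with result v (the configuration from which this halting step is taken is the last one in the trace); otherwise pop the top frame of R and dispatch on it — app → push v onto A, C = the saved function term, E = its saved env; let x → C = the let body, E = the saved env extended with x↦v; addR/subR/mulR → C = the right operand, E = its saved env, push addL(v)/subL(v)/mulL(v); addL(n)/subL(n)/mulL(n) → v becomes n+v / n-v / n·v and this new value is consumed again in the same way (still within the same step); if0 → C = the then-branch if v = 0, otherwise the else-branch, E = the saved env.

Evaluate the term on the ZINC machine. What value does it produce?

Answer: 5

Derivation:
t=0: <C=((λx. ((λq. q) x)) (6 + -1)), E=∅, A=∅, R=∅>
t=1: <C=(6 + -1), E=∅, A=∅, R=[app]>
t=2: <C=6, E=∅, A=∅, R=[addR :: app]>
t=3: <C=-1, E=∅, A=∅, R=[addL(6) :: app]>
t=4: <C=(λx. ((λq. q) x)), E=∅, A=[5], R=∅>
t=5: <C=((λq. q) x), E={x↦5}, A=∅, R=∅>
t=6: <C=x, E={x↦5}, A=∅, R=[app]>
t=7: <C=(λq. q), E={x↦5}, A=[5], R=∅>
t=8: <C=q, E={q↦5, x↦5}, A=∅, R=∅>
→ final value 5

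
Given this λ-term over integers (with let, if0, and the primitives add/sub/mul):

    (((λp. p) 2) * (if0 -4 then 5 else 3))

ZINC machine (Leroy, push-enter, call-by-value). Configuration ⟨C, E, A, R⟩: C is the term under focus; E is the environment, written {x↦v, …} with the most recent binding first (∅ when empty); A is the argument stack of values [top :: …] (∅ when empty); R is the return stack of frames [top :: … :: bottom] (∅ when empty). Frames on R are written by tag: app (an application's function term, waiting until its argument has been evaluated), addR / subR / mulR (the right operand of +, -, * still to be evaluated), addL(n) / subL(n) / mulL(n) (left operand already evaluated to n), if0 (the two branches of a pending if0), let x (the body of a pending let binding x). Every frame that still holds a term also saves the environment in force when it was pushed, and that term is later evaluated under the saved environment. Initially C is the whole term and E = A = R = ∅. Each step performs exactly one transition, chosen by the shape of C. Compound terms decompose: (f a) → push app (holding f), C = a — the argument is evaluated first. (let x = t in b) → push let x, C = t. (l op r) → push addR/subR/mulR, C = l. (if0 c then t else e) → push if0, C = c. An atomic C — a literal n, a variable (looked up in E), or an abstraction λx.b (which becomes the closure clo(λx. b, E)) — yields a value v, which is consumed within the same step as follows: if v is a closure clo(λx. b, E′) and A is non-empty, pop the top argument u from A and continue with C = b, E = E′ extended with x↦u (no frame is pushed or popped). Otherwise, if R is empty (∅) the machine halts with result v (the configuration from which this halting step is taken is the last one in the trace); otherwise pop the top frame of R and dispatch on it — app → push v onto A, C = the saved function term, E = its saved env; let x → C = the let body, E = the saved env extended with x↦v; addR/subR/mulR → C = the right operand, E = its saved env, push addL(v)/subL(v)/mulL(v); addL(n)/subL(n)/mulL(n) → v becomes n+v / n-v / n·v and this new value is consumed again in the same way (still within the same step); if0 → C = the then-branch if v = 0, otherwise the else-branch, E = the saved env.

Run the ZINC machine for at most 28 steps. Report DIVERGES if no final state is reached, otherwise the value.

Answer: 6

Machine steps:
0. <C=(((λp. p) 2) * (if0 -4 then 5 else 3)), E=∅, A=∅, R=∅>
1. <C=((λp. p) 2), E=∅, A=∅, R=[mulR]>
2. <C=2, E=∅, A=∅, R=[app :: mulR]>
3. <C=(λp. p), E=∅, A=[2], R=[mulR]>
4. <C=p, E={p↦2}, A=∅, R=[mulR]>
5. <C=(if0 -4 then 5 else 3), E=∅, A=∅, R=[mulL(2)]>
6. <C=-4, E=∅, A=∅, R=[if0 :: mulL(2)]>
7. <C=3, E=∅, A=∅, R=[mulL(2)]>
→ final value 6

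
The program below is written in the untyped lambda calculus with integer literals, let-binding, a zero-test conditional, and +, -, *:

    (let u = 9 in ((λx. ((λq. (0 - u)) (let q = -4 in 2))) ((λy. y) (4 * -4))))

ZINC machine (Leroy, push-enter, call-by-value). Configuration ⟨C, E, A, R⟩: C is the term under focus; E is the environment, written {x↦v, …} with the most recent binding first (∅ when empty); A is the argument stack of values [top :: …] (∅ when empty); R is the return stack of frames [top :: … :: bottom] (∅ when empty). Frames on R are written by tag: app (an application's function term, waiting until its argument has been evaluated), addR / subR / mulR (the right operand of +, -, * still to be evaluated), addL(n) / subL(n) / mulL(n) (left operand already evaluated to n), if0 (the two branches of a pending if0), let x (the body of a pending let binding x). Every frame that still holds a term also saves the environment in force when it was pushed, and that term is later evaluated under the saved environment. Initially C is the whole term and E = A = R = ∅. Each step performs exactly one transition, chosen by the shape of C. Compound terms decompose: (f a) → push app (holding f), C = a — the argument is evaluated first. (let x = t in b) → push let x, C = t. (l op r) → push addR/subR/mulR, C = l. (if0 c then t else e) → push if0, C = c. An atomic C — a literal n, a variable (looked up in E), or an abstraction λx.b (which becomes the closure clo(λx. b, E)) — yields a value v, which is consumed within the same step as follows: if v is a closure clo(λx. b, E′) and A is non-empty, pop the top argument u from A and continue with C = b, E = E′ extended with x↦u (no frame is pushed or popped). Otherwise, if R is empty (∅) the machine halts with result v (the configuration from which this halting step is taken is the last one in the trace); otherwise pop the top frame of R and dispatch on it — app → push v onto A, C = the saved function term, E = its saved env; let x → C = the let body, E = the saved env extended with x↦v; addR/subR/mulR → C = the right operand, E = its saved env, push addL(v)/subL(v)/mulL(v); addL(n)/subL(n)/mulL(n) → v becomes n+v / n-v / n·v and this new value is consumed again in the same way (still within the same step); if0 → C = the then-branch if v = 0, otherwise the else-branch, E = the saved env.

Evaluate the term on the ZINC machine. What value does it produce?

Answer: -9

Machine steps:
step 0: <C=(let u = 9 in ((λx. ((λq. (0 - u)) (let q = -4 in 2))) ((λy. y) (4 * -4)))), E=∅, A=∅, R=∅>
step 1: <C=9, E=∅, A=∅, R=[let u]>
step 2: <C=((λx. ((λq. (0 - u)) (let q = -4 in 2))) ((λy. y) (4 * -4))), E={u↦9}, A=∅, R=∅>
step 3: <C=((λy. y) (4 * -4)), E={u↦9}, A=∅, R=[app]>
step 4: <C=(4 * -4), E={u↦9}, A=∅, R=[app :: app]>
step 5: <C=4, E={u↦9}, A=∅, R=[mulR :: app :: app]>
step 6: <C=-4, E={u↦9}, A=∅, R=[mulL(4) :: app :: app]>
step 7: <C=(λy. y), E={u↦9}, A=[-16], R=[app]>
step 8: <C=y, E={y↦-16, u↦9}, A=∅, R=[app]>
step 9: <C=(λx. ((λq. (0 - u)) (let q = -4 in 2))), E={u↦9}, A=[-16], R=∅>
step 10: <C=((λq. (0 - u)) (let q = -4 in 2)), E={x↦-16, u↦9}, A=∅, R=∅>
step 11: <C=(let q = -4 in 2), E={x↦-16, u↦9}, A=∅, R=[app]>
step 12: <C=-4, E={x↦-16, u↦9}, A=∅, R=[let q :: app]>
step 13: <C=2, E={q↦-4, x↦-16, u↦9}, A=∅, R=[app]>
step 14: <C=(λq. (0 - u)), E={x↦-16, u↦9}, A=[2], R=∅>
step 15: <C=(0 - u), E={q↦2, x↦-16, u↦9}, A=∅, R=∅>
step 16: <C=0, E={q↦2, x↦-16, u↦9}, A=∅, R=[subR]>
step 17: <C=u, E={q↦2, x↦-16, u↦9}, A=∅, R=[subL(0)]>
→ final value -9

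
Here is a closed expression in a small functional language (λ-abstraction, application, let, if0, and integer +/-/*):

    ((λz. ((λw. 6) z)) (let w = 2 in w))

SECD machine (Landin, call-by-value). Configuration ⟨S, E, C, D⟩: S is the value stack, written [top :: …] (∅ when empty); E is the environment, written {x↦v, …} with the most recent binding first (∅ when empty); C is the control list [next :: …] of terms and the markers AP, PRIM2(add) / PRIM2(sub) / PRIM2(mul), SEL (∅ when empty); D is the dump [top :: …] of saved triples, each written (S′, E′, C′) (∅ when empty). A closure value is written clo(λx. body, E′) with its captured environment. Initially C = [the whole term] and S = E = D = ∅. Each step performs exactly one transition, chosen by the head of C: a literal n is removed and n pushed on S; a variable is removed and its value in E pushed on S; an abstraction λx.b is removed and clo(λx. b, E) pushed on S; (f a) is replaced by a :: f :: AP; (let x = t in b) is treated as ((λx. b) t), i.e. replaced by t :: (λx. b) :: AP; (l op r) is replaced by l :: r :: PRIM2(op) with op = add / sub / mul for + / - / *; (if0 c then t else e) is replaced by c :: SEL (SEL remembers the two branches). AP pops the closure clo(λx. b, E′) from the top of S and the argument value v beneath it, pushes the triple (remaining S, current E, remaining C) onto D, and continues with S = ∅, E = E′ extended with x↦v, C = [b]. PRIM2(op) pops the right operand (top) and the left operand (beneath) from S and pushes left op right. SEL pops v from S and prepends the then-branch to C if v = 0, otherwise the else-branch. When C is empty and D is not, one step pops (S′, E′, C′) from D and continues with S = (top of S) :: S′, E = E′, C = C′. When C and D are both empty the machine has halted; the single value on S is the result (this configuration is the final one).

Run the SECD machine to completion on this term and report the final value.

Answer: 6

Derivation:
[0] ⟨S=∅; E=∅; C=[((λz. ((λw. 6) z)) (let w = 2 in w))]; D=∅⟩
[1] ⟨S=∅; E=∅; C=[(let w = 2 in w) :: (λz. ((λw. 6) z)) :: AP]; D=∅⟩
[2] ⟨S=∅; E=∅; C=[2 :: (λw. w) :: AP :: (λz. ((λw. 6) z)) :: AP]; D=∅⟩
[3] ⟨S=[2]; E=∅; C=[(λw. w) :: AP :: (λz. ((λw. 6) z)) :: AP]; D=∅⟩
[4] ⟨S=[clo(λw. w, ∅) :: 2]; E=∅; C=[AP :: (λz. ((λw. 6) z)) :: AP]; D=∅⟩
[5] ⟨S=∅; E={w↦2}; C=[w]; D=[(∅, ∅, [(λz. ((λw. 6) z)) :: AP])]⟩
[6] ⟨S=[2]; E={w↦2}; C=∅; D=[(∅, ∅, [(λz. ((λw. 6) z)) :: AP])]⟩
[7] ⟨S=[2]; E=∅; C=[(λz. ((λw. 6) z)) :: AP]; D=∅⟩
[8] ⟨S=[clo(λz. ((λw. 6) z), ∅) :: 2]; E=∅; C=[AP]; D=∅⟩
[9] ⟨S=∅; E={z↦2}; C=[((λw. 6) z)]; D=[(∅, ∅, ∅)]⟩
[10] ⟨S=∅; E={z↦2}; C=[z :: (λw. 6) :: AP]; D=[(∅, ∅, ∅)]⟩
[11] ⟨S=[2]; E={z↦2}; C=[(λw. 6) :: AP]; D=[(∅, ∅, ∅)]⟩
[12] ⟨S=[clo(λw. 6, {z↦2}) :: 2]; E={z↦2}; C=[AP]; D=[(∅, ∅, ∅)]⟩
[13] ⟨S=∅; E={w↦2, z↦2}; C=[6]; D=[(∅, {z↦2}, ∅) :: (∅, ∅, ∅)]⟩
[14] ⟨S=[6]; E={w↦2, z↦2}; C=∅; D=[(∅, {z↦2}, ∅) :: (∅, ∅, ∅)]⟩
[15] ⟨S=[6]; E={z↦2}; C=∅; D=[(∅, ∅, ∅)]⟩
[16] ⟨S=[6]; E=∅; C=∅; D=∅⟩
→ final value 6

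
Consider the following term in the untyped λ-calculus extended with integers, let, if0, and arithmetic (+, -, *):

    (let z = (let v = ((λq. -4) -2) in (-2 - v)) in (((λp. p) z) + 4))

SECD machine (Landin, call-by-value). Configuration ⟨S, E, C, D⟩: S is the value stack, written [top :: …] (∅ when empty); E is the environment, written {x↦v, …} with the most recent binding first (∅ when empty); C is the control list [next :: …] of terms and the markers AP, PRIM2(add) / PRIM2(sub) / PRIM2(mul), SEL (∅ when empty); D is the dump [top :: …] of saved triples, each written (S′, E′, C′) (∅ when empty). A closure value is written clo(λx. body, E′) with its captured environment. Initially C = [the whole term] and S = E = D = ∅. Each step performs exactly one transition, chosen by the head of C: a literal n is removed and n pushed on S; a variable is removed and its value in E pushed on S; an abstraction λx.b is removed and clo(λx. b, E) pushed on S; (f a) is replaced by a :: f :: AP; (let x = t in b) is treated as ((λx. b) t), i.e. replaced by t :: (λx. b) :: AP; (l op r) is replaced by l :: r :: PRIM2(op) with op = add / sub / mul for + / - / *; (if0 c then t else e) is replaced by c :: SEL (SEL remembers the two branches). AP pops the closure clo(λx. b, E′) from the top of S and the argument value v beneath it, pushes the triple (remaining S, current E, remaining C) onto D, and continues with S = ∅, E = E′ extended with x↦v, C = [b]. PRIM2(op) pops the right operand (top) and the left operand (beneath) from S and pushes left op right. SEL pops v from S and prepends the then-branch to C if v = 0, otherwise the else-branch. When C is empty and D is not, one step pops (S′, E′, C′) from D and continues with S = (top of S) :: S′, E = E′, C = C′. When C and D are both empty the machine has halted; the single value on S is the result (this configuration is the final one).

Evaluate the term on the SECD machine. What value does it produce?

0. <S=∅, E=∅, C=[(let z = (let v = ((λq. -4) -2) in (-2 - v)) in (((λp. p) z) + 4))], D=∅>
1. <S=∅, E=∅, C=[(let v = ((λq. -4) -2) in (-2 - v)) :: (λz. (((λp. p) z) + 4)) :: AP], D=∅>
2. <S=∅, E=∅, C=[((λq. -4) -2) :: (λv. (-2 - v)) :: AP :: (λz. (((λp. p) z) + 4)) :: AP], D=∅>
3. <S=∅, E=∅, C=[-2 :: (λq. -4) :: AP :: (λv. (-2 - v)) :: AP :: (λz. (((λp. p) z) + 4)) :: AP], D=∅>
4. <S=[-2], E=∅, C=[(λq. -4) :: AP :: (λv. (-2 - v)) :: AP :: (λz. (((λp. p) z) + 4)) :: AP], D=∅>
5. <S=[clo(λq. -4, ∅) :: -2], E=∅, C=[AP :: (λv. (-2 - v)) :: AP :: (λz. (((λp. p) z) + 4)) :: AP], D=∅>
6. <S=∅, E={q↦-2}, C=[-4], D=[(∅, ∅, [(λv. (-2 - v)) :: AP :: (λz. (((λp. p) z) + 4)) :: AP])]>
7. <S=[-4], E={q↦-2}, C=∅, D=[(∅, ∅, [(λv. (-2 - v)) :: AP :: (λz. (((λp. p) z) + 4)) :: AP])]>
8. <S=[-4], E=∅, C=[(λv. (-2 - v)) :: AP :: (λz. (((λp. p) z) + 4)) :: AP], D=∅>
9. <S=[clo(λv. (-2 - v), ∅) :: -4], E=∅, C=[AP :: (λz. (((λp. p) z) + 4)) :: AP], D=∅>
10. <S=∅, E={v↦-4}, C=[(-2 - v)], D=[(∅, ∅, [(λz. (((λp. p) z) + 4)) :: AP])]>
11. <S=∅, E={v↦-4}, C=[-2 :: v :: PRIM2(sub)], D=[(∅, ∅, [(λz. (((λp. p) z) + 4)) :: AP])]>
12. <S=[-2], E={v↦-4}, C=[v :: PRIM2(sub)], D=[(∅, ∅, [(λz. (((λp. p) z) + 4)) :: AP])]>
13. <S=[-4 :: -2], E={v↦-4}, C=[PRIM2(sub)], D=[(∅, ∅, [(λz. (((λp. p) z) + 4)) :: AP])]>
14. <S=[2], E={v↦-4}, C=∅, D=[(∅, ∅, [(λz. (((λp. p) z) + 4)) :: AP])]>
15. <S=[2], E=∅, C=[(λz. (((λp. p) z) + 4)) :: AP], D=∅>
16. <S=[clo(λz. (((λp. p) z) + 4), ∅) :: 2], E=∅, C=[AP], D=∅>
17. <S=∅, E={z↦2}, C=[(((λp. p) z) + 4)], D=[(∅, ∅, ∅)]>
18. <S=∅, E={z↦2}, C=[((λp. p) z) :: 4 :: PRIM2(add)], D=[(∅, ∅, ∅)]>
19. <S=∅, E={z↦2}, C=[z :: (λp. p) :: AP :: 4 :: PRIM2(add)], D=[(∅, ∅, ∅)]>
20. <S=[2], E={z↦2}, C=[(λp. p) :: AP :: 4 :: PRIM2(add)], D=[(∅, ∅, ∅)]>
21. <S=[clo(λp. p, {z↦2}) :: 2], E={z↦2}, C=[AP :: 4 :: PRIM2(add)], D=[(∅, ∅, ∅)]>
22. <S=∅, E={p↦2, z↦2}, C=[p], D=[(∅, {z↦2}, [4 :: PRIM2(add)]) :: (∅, ∅, ∅)]>
23. <S=[2], E={p↦2, z↦2}, C=∅, D=[(∅, {z↦2}, [4 :: PRIM2(add)]) :: (∅, ∅, ∅)]>
24. <S=[2], E={z↦2}, C=[4 :: PRIM2(add)], D=[(∅, ∅, ∅)]>
25. <S=[4 :: 2], E={z↦2}, C=[PRIM2(add)], D=[(∅, ∅, ∅)]>
26. <S=[6], E={z↦2}, C=∅, D=[(∅, ∅, ∅)]>
27. <S=[6], E=∅, C=∅, D=∅>
→ final value 6

Answer: 6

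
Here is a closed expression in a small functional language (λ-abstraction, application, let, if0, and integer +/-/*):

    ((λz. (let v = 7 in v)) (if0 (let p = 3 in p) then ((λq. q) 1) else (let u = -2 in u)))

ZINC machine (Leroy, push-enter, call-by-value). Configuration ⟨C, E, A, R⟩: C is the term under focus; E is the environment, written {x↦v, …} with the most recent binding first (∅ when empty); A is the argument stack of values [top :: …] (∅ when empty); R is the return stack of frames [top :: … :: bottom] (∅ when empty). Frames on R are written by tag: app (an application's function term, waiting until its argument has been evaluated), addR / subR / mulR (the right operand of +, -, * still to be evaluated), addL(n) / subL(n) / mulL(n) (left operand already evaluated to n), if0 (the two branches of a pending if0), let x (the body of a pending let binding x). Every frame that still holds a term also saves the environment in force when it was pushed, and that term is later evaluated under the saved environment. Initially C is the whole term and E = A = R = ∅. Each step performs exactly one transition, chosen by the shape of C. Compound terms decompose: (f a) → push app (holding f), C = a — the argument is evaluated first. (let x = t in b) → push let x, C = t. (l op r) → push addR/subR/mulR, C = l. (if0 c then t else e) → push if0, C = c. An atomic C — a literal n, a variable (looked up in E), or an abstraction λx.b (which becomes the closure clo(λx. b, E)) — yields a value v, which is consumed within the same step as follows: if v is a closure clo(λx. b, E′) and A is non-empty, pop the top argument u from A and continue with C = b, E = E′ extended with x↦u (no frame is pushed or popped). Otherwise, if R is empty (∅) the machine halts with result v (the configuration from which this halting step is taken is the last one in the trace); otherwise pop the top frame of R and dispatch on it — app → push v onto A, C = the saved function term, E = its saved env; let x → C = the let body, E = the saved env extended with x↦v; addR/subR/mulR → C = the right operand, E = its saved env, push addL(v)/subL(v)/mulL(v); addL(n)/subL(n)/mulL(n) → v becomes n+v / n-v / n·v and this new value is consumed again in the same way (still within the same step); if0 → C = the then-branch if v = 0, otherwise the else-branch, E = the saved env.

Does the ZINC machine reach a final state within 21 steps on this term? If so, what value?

Answer: 7

Derivation:
0. <C=((λz. (let v = 7 in v)) (if0 (let p = 3 in p) then ((λq. q) 1) else (let u = -2 in u))), E=∅, A=∅, R=∅>
1. <C=(if0 (let p = 3 in p) then ((λq. q) 1) else (let u = -2 in u)), E=∅, A=∅, R=[app]>
2. <C=(let p = 3 in p), E=∅, A=∅, R=[if0 :: app]>
3. <C=3, E=∅, A=∅, R=[let p :: if0 :: app]>
4. <C=p, E={p↦3}, A=∅, R=[if0 :: app]>
5. <C=(let u = -2 in u), E=∅, A=∅, R=[app]>
6. <C=-2, E=∅, A=∅, R=[let u :: app]>
7. <C=u, E={u↦-2}, A=∅, R=[app]>
8. <C=(λz. (let v = 7 in v)), E=∅, A=[-2], R=∅>
9. <C=(let v = 7 in v), E={z↦-2}, A=∅, R=∅>
10. <C=7, E={z↦-2}, A=∅, R=[let v]>
11. <C=v, E={v↦7, z↦-2}, A=∅, R=∅>
→ final value 7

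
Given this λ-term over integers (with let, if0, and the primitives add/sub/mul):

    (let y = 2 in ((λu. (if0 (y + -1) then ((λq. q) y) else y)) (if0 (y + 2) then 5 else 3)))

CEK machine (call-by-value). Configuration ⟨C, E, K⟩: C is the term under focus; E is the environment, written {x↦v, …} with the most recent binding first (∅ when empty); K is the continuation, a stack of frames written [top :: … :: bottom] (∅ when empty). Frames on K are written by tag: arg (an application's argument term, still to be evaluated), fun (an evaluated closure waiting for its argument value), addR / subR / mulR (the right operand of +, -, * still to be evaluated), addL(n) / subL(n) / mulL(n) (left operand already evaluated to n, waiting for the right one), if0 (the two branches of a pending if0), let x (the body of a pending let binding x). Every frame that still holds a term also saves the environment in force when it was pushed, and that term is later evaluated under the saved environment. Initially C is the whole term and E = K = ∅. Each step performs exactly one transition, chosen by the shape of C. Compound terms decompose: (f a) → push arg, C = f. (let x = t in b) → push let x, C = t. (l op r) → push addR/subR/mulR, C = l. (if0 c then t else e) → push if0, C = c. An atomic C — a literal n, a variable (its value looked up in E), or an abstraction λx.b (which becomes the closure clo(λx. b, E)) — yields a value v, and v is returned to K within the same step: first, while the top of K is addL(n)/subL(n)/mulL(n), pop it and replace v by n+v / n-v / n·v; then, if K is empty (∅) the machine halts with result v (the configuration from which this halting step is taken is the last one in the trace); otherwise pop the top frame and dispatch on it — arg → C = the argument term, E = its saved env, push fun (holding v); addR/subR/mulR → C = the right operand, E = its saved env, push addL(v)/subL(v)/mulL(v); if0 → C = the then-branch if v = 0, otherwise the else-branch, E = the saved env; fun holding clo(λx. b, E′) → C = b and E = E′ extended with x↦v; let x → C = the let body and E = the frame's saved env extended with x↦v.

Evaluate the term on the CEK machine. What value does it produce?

t=0: [C=(let y = 2 in ((λu. (if0 (y + -1) then ((λq. q) y) else y)) (if0 (y + 2) then 5 else 3))) | E=∅ | K=∅]
t=1: [C=2 | E=∅ | K=[let y]]
t=2: [C=((λu. (if0 (y + -1) then ((λq. q) y) else y)) (if0 (y + 2) then 5 else 3)) | E={y↦2} | K=∅]
t=3: [C=(λu. (if0 (y + -1) then ((λq. q) y) else y)) | E={y↦2} | K=[arg]]
t=4: [C=(if0 (y + 2) then 5 else 3) | E={y↦2} | K=[fun]]
t=5: [C=(y + 2) | E={y↦2} | K=[if0 :: fun]]
t=6: [C=y | E={y↦2} | K=[addR :: if0 :: fun]]
t=7: [C=2 | E={y↦2} | K=[addL(2) :: if0 :: fun]]
t=8: [C=3 | E={y↦2} | K=[fun]]
t=9: [C=(if0 (y + -1) then ((λq. q) y) else y) | E={u↦3, y↦2} | K=∅]
t=10: [C=(y + -1) | E={u↦3, y↦2} | K=[if0]]
t=11: [C=y | E={u↦3, y↦2} | K=[addR :: if0]]
t=12: [C=-1 | E={u↦3, y↦2} | K=[addL(2) :: if0]]
t=13: [C=y | E={u↦3, y↦2} | K=∅]
→ final value 2

Answer: 2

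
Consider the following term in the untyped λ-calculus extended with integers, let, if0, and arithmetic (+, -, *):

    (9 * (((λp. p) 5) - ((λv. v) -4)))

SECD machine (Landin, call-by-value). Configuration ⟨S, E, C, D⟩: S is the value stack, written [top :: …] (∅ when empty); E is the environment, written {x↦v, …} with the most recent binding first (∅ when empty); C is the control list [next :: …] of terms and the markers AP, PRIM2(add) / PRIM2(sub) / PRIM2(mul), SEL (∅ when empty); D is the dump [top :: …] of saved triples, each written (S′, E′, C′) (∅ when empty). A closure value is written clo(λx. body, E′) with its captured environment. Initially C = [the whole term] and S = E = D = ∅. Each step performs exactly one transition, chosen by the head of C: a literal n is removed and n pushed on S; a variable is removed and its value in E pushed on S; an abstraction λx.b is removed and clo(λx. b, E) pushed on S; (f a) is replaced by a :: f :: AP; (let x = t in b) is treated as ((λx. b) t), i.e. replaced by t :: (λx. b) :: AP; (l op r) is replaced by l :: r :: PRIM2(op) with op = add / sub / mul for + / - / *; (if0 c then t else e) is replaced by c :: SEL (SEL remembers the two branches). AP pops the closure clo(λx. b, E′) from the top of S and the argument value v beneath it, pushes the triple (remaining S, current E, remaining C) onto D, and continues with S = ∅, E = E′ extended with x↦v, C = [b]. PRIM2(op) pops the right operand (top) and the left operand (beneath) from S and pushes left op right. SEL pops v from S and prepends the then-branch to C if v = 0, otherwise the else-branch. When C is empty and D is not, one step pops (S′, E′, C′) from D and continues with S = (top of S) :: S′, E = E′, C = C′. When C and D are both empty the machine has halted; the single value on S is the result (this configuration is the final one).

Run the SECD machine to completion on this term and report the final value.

0. <S=∅, E=∅, C=[(9 * (((λp. p) 5) - ((λv. v) -4)))], D=∅>
1. <S=∅, E=∅, C=[9 :: (((λp. p) 5) - ((λv. v) -4)) :: PRIM2(mul)], D=∅>
2. <S=[9], E=∅, C=[(((λp. p) 5) - ((λv. v) -4)) :: PRIM2(mul)], D=∅>
3. <S=[9], E=∅, C=[((λp. p) 5) :: ((λv. v) -4) :: PRIM2(sub) :: PRIM2(mul)], D=∅>
4. <S=[9], E=∅, C=[5 :: (λp. p) :: AP :: ((λv. v) -4) :: PRIM2(sub) :: PRIM2(mul)], D=∅>
5. <S=[5 :: 9], E=∅, C=[(λp. p) :: AP :: ((λv. v) -4) :: PRIM2(sub) :: PRIM2(mul)], D=∅>
6. <S=[clo(λp. p, ∅) :: 5 :: 9], E=∅, C=[AP :: ((λv. v) -4) :: PRIM2(sub) :: PRIM2(mul)], D=∅>
7. <S=∅, E={p↦5}, C=[p], D=[([9], ∅, [((λv. v) -4) :: PRIM2(sub) :: PRIM2(mul)])]>
8. <S=[5], E={p↦5}, C=∅, D=[([9], ∅, [((λv. v) -4) :: PRIM2(sub) :: PRIM2(mul)])]>
9. <S=[5 :: 9], E=∅, C=[((λv. v) -4) :: PRIM2(sub) :: PRIM2(mul)], D=∅>
10. <S=[5 :: 9], E=∅, C=[-4 :: (λv. v) :: AP :: PRIM2(sub) :: PRIM2(mul)], D=∅>
11. <S=[-4 :: 5 :: 9], E=∅, C=[(λv. v) :: AP :: PRIM2(sub) :: PRIM2(mul)], D=∅>
12. <S=[clo(λv. v, ∅) :: -4 :: 5 :: 9], E=∅, C=[AP :: PRIM2(sub) :: PRIM2(mul)], D=∅>
13. <S=∅, E={v↦-4}, C=[v], D=[([5 :: 9], ∅, [PRIM2(sub) :: PRIM2(mul)])]>
14. <S=[-4], E={v↦-4}, C=∅, D=[([5 :: 9], ∅, [PRIM2(sub) :: PRIM2(mul)])]>
15. <S=[-4 :: 5 :: 9], E=∅, C=[PRIM2(sub) :: PRIM2(mul)], D=∅>
16. <S=[9 :: 9], E=∅, C=[PRIM2(mul)], D=∅>
17. <S=[81], E=∅, C=∅, D=∅>
→ final value 81

Answer: 81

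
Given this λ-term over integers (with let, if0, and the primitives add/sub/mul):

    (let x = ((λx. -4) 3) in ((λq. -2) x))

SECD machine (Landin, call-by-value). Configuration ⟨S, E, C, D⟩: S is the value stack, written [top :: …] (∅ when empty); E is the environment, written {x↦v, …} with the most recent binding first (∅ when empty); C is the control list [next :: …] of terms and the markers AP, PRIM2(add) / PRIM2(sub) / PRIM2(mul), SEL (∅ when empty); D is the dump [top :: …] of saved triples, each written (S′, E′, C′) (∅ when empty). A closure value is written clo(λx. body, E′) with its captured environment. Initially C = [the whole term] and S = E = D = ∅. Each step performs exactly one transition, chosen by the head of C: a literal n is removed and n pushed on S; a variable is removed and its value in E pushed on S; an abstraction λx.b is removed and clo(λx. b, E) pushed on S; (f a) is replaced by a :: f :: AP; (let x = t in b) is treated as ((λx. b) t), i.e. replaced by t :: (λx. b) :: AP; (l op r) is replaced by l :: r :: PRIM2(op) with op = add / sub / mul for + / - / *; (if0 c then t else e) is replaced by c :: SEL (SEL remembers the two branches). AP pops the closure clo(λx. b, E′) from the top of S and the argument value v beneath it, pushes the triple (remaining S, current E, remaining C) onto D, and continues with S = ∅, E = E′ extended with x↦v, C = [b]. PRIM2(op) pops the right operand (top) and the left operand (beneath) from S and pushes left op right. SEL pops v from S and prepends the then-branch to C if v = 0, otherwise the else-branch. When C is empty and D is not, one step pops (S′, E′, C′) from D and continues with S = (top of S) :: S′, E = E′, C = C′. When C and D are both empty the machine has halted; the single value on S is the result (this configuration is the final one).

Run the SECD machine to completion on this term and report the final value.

Answer: -2

Machine steps:
t=0: [S=∅ | E=∅ | C=[(let x = ((λx. -4) 3) in ((λq. -2) x))] | D=∅]
t=1: [S=∅ | E=∅ | C=[((λx. -4) 3) :: (λx. ((λq. -2) x)) :: AP] | D=∅]
t=2: [S=∅ | E=∅ | C=[3 :: (λx. -4) :: AP :: (λx. ((λq. -2) x)) :: AP] | D=∅]
t=3: [S=[3] | E=∅ | C=[(λx. -4) :: AP :: (λx. ((λq. -2) x)) :: AP] | D=∅]
t=4: [S=[clo(λx. -4, ∅) :: 3] | E=∅ | C=[AP :: (λx. ((λq. -2) x)) :: AP] | D=∅]
t=5: [S=∅ | E={x↦3} | C=[-4] | D=[(∅, ∅, [(λx. ((λq. -2) x)) :: AP])]]
t=6: [S=[-4] | E={x↦3} | C=∅ | D=[(∅, ∅, [(λx. ((λq. -2) x)) :: AP])]]
t=7: [S=[-4] | E=∅ | C=[(λx. ((λq. -2) x)) :: AP] | D=∅]
t=8: [S=[clo(λx. ((λq. -2) x), ∅) :: -4] | E=∅ | C=[AP] | D=∅]
t=9: [S=∅ | E={x↦-4} | C=[((λq. -2) x)] | D=[(∅, ∅, ∅)]]
t=10: [S=∅ | E={x↦-4} | C=[x :: (λq. -2) :: AP] | D=[(∅, ∅, ∅)]]
t=11: [S=[-4] | E={x↦-4} | C=[(λq. -2) :: AP] | D=[(∅, ∅, ∅)]]
t=12: [S=[clo(λq. -2, {x↦-4}) :: -4] | E={x↦-4} | C=[AP] | D=[(∅, ∅, ∅)]]
t=13: [S=∅ | E={q↦-4, x↦-4} | C=[-2] | D=[(∅, {x↦-4}, ∅) :: (∅, ∅, ∅)]]
t=14: [S=[-2] | E={q↦-4, x↦-4} | C=∅ | D=[(∅, {x↦-4}, ∅) :: (∅, ∅, ∅)]]
t=15: [S=[-2] | E={x↦-4} | C=∅ | D=[(∅, ∅, ∅)]]
t=16: [S=[-2] | E=∅ | C=∅ | D=∅]
→ final value -2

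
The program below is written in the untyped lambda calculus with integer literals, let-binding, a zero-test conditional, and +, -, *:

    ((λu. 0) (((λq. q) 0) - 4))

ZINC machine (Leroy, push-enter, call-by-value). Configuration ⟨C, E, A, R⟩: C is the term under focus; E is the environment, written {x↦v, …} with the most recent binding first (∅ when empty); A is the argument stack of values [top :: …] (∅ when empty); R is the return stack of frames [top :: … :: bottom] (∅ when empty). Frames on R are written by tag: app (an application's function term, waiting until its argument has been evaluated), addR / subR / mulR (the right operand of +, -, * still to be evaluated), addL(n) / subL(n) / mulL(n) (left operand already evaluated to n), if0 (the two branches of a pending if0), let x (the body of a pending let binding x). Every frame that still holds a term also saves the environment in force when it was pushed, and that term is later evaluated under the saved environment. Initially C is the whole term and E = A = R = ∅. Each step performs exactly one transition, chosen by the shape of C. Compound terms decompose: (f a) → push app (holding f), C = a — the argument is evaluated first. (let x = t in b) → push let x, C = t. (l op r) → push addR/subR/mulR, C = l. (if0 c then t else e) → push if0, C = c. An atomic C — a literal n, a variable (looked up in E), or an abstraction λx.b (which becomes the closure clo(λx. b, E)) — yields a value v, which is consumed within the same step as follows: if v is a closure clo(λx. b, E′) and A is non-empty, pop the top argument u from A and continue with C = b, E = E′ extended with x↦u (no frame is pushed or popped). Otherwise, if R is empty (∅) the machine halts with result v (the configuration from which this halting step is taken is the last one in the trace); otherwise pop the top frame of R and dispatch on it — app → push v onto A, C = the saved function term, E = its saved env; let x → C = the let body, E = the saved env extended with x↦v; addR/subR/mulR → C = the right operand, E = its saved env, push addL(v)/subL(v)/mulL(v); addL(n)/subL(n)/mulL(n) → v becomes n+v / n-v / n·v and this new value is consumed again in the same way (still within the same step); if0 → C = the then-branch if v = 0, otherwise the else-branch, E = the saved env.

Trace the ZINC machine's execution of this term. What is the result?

[0] ⟨C=((λu. 0) (((λq. q) 0) - 4)); E=∅; A=∅; R=∅⟩
[1] ⟨C=(((λq. q) 0) - 4); E=∅; A=∅; R=[app]⟩
[2] ⟨C=((λq. q) 0); E=∅; A=∅; R=[subR :: app]⟩
[3] ⟨C=0; E=∅; A=∅; R=[app :: subR :: app]⟩
[4] ⟨C=(λq. q); E=∅; A=[0]; R=[subR :: app]⟩
[5] ⟨C=q; E={q↦0}; A=∅; R=[subR :: app]⟩
[6] ⟨C=4; E=∅; A=∅; R=[subL(0) :: app]⟩
[7] ⟨C=(λu. 0); E=∅; A=[-4]; R=∅⟩
[8] ⟨C=0; E={u↦-4}; A=∅; R=∅⟩
→ final value 0

Answer: 0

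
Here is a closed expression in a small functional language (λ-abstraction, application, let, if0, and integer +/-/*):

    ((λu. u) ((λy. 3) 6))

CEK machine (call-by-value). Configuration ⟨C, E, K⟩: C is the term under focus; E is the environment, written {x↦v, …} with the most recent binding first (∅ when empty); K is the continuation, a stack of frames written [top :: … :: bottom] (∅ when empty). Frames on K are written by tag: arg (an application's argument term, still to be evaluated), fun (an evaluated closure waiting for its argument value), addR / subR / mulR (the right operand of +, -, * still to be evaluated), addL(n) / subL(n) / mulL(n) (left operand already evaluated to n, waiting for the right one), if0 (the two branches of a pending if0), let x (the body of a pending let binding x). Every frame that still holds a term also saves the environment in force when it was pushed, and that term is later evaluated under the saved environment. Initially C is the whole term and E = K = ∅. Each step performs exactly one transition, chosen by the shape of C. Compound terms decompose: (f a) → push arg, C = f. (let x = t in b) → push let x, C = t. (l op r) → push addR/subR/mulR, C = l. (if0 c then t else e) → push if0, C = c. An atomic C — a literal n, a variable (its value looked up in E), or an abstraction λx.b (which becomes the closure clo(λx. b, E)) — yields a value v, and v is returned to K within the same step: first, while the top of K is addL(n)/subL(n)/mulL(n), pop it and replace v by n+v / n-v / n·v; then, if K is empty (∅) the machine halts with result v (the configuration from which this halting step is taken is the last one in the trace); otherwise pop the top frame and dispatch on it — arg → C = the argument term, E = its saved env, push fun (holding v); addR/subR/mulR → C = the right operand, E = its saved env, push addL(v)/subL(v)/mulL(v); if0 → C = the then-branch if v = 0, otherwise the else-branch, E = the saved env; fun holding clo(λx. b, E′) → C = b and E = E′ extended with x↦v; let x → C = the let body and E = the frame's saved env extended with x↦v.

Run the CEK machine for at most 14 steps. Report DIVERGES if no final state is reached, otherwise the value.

[0] <C=((λu. u) ((λy. 3) 6)), E=∅, K=∅>
[1] <C=(λu. u), E=∅, K=[arg]>
[2] <C=((λy. 3) 6), E=∅, K=[fun]>
[3] <C=(λy. 3), E=∅, K=[arg :: fun]>
[4] <C=6, E=∅, K=[fun :: fun]>
[5] <C=3, E={y↦6}, K=[fun]>
[6] <C=u, E={u↦3}, K=∅>
→ final value 3

Answer: 3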